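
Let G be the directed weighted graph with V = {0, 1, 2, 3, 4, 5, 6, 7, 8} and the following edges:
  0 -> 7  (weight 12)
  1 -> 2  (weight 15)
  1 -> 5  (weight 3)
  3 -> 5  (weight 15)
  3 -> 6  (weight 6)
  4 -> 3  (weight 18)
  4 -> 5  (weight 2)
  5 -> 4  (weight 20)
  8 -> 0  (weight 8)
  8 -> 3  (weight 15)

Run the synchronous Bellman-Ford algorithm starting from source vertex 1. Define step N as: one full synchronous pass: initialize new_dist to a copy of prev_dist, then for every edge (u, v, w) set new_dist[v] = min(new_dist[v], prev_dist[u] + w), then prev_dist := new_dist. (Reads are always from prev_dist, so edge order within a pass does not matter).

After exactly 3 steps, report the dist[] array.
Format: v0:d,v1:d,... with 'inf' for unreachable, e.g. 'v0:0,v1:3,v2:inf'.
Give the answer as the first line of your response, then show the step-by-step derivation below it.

v0:inf,v1:0,v2:15,v3:41,v4:23,v5:3,v6:inf,v7:inf,v8:inf

step 1: dist = v0:inf,v1:0,v2:15,v3:inf,v4:inf,v5:3,v6:inf,v7:inf,v8:inf
step 2: dist = v0:inf,v1:0,v2:15,v3:inf,v4:23,v5:3,v6:inf,v7:inf,v8:inf
step 3: dist = v0:inf,v1:0,v2:15,v3:41,v4:23,v5:3,v6:inf,v7:inf,v8:inf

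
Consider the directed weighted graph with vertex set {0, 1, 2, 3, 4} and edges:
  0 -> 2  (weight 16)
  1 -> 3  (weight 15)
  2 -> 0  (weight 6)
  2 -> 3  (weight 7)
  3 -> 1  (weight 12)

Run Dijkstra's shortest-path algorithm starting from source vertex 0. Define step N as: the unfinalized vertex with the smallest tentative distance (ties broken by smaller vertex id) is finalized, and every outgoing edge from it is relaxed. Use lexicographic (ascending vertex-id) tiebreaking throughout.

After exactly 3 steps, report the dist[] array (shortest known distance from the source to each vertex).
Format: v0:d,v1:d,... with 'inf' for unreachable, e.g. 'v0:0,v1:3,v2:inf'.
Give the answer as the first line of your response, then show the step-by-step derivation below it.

v0:0,v1:35,v2:16,v3:23,v4:inf

step 1: dist = v0:0,v1:inf,v2:16,v3:inf,v4:inf
step 2: dist = v0:0,v1:inf,v2:16,v3:23,v4:inf
step 3: dist = v0:0,v1:35,v2:16,v3:23,v4:inf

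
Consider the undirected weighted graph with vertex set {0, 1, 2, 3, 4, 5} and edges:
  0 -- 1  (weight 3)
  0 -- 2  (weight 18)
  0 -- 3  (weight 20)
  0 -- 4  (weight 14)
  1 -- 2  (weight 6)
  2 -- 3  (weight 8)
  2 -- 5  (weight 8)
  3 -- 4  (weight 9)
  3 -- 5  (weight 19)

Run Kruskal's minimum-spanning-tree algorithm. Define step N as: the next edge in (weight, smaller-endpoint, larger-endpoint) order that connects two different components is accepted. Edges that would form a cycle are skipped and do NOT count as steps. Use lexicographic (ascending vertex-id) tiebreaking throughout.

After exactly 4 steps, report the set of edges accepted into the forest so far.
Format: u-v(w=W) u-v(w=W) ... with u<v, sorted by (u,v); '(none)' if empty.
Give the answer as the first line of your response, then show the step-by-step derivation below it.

0-1(w=3) 1-2(w=6) 2-3(w=8) 2-5(w=8)

step 1: add edge 0-1 (w=3); MST = {0-1(w=3)}
step 2: add edge 1-2 (w=6); MST = {0-1(w=3) 1-2(w=6)}
step 3: add edge 2-3 (w=8); MST = {0-1(w=3) 1-2(w=6) 2-3(w=8)}
step 4: add edge 2-5 (w=8); MST = {0-1(w=3) 1-2(w=6) 2-3(w=8) 2-5(w=8)}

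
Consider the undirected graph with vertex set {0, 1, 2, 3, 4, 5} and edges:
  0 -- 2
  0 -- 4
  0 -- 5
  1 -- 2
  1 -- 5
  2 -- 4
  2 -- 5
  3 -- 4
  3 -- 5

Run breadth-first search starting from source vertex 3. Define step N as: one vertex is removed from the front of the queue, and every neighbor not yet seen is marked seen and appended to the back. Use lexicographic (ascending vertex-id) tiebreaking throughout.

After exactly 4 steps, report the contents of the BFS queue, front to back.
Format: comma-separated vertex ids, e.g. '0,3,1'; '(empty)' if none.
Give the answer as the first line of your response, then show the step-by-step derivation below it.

2,1

step 1: dequeue 3; queue=[4,5]; order=3
step 2: dequeue 4; queue=[5,0,2]; order=3,4
step 3: dequeue 5; queue=[0,2,1]; order=3,4,5
step 4: dequeue 0; queue=[2,1]; order=3,4,5,0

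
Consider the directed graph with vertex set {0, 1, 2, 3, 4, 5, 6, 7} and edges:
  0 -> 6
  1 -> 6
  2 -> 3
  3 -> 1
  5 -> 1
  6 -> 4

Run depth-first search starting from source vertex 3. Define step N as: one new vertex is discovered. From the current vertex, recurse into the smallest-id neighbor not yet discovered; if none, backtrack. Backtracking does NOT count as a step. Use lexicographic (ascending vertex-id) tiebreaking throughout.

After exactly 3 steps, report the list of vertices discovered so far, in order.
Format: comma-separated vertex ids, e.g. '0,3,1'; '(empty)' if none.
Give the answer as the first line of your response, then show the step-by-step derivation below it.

3,1,6

step 1: discover 3; path=3; order=3
step 2: discover 1; path=3>1; order=3,1
step 3: discover 6; path=3>1>6; order=3,1,6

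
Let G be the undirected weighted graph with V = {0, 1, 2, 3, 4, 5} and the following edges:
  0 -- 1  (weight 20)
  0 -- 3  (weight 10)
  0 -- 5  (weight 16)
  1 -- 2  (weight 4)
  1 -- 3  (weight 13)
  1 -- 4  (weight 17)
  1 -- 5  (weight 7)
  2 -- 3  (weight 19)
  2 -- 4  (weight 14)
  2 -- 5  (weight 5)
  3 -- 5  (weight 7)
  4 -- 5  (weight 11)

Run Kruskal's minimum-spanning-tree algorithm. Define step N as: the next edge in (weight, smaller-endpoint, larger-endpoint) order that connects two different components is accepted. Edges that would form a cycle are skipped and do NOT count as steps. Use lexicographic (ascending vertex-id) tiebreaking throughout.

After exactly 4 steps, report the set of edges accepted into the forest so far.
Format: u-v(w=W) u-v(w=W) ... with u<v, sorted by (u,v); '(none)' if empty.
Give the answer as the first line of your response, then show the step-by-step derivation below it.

0-3(w=10) 1-2(w=4) 2-5(w=5) 3-5(w=7)

step 1: add edge 1-2 (w=4); MST = {1-2(w=4)}
step 2: add edge 2-5 (w=5); MST = {1-2(w=4) 2-5(w=5)}
step 3: add edge 3-5 (w=7); MST = {1-2(w=4) 2-5(w=5) 3-5(w=7)}
step 4: add edge 0-3 (w=10); MST = {0-3(w=10) 1-2(w=4) 2-5(w=5) 3-5(w=7)}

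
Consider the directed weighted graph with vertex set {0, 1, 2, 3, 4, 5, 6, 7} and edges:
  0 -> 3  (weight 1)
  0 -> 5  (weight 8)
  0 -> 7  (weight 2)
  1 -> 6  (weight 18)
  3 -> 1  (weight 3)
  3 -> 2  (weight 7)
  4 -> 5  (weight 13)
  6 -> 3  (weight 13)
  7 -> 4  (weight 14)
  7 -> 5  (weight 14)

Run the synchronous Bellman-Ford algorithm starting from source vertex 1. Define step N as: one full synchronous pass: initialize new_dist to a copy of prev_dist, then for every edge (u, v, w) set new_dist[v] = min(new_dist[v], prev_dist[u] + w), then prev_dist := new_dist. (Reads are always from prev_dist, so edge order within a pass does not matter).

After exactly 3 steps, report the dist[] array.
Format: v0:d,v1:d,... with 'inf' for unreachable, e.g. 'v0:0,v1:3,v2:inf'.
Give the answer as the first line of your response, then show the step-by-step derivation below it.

v0:inf,v1:0,v2:38,v3:31,v4:inf,v5:inf,v6:18,v7:inf

step 1: dist = v0:inf,v1:0,v2:inf,v3:inf,v4:inf,v5:inf,v6:18,v7:inf
step 2: dist = v0:inf,v1:0,v2:inf,v3:31,v4:inf,v5:inf,v6:18,v7:inf
step 3: dist = v0:inf,v1:0,v2:38,v3:31,v4:inf,v5:inf,v6:18,v7:inf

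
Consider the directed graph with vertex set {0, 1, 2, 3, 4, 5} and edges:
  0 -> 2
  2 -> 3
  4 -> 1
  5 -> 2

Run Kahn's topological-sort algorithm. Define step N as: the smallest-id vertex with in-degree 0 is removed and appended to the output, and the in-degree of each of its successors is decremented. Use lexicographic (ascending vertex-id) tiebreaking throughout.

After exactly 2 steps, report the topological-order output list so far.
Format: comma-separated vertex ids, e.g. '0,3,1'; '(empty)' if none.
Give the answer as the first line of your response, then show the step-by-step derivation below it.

0,4

step 1: output 0; order=[0]; indeg=(0,1,1,1,0,0)
step 2: output 4; order=[0,4]; indeg=(0,0,1,1,0,0)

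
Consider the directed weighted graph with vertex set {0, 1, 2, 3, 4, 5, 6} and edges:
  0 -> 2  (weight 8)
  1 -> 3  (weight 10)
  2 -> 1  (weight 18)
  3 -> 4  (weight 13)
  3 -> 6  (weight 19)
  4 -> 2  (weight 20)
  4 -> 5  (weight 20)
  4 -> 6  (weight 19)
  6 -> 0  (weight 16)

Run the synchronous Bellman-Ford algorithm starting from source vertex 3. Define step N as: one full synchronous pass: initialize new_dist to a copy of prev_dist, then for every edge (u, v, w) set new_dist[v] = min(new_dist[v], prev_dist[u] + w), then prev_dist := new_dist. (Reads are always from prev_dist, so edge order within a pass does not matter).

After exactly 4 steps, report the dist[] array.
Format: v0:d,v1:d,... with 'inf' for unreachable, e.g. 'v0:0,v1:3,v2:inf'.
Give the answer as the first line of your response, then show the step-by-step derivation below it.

v0:35,v1:51,v2:33,v3:0,v4:13,v5:33,v6:19

step 1: dist = v0:inf,v1:inf,v2:inf,v3:0,v4:13,v5:inf,v6:19
step 2: dist = v0:35,v1:inf,v2:33,v3:0,v4:13,v5:33,v6:19
step 3: dist = v0:35,v1:51,v2:33,v3:0,v4:13,v5:33,v6:19
step 4: dist = v0:35,v1:51,v2:33,v3:0,v4:13,v5:33,v6:19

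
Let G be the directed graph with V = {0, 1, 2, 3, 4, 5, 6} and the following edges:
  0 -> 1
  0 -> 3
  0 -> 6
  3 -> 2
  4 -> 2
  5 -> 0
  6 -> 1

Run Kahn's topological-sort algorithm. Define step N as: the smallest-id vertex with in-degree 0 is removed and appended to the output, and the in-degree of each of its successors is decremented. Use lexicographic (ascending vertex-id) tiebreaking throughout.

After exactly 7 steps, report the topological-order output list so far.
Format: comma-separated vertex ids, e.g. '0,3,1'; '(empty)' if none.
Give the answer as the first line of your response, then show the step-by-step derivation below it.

4,5,0,3,2,6,1

step 1: output 4; order=[4]; indeg=(1,2,1,1,0,0,1)
step 2: output 5; order=[4,5]; indeg=(0,2,1,1,0,0,1)
step 3: output 0; order=[4,5,0]; indeg=(0,1,1,0,0,0,0)
step 4: output 3; order=[4,5,0,3]; indeg=(0,1,0,0,0,0,0)
step 5: output 2; order=[4,5,0,3,2]; indeg=(0,1,0,0,0,0,0)
step 6: output 6; order=[4,5,0,3,2,6]; indeg=(0,0,0,0,0,0,0)
step 7: output 1; order=[4,5,0,3,2,6,1]; indeg=(0,0,0,0,0,0,0)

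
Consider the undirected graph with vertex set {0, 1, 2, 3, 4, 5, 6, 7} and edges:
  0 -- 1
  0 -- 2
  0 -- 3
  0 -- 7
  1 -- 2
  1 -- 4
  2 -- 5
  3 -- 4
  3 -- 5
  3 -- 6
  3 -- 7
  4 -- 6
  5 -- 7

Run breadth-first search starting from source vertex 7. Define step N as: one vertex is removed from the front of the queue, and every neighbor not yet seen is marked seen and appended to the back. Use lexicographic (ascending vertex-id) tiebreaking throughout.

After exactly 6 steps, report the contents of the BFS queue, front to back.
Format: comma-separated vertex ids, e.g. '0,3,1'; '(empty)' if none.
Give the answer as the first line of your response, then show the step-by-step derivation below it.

4,6

step 1: dequeue 7; queue=[0,3,5]; order=7
step 2: dequeue 0; queue=[3,5,1,2]; order=7,0
step 3: dequeue 3; queue=[5,1,2,4,6]; order=7,0,3
step 4: dequeue 5; queue=[1,2,4,6]; order=7,0,3,5
step 5: dequeue 1; queue=[2,4,6]; order=7,0,3,5,1
step 6: dequeue 2; queue=[4,6]; order=7,0,3,5,1,2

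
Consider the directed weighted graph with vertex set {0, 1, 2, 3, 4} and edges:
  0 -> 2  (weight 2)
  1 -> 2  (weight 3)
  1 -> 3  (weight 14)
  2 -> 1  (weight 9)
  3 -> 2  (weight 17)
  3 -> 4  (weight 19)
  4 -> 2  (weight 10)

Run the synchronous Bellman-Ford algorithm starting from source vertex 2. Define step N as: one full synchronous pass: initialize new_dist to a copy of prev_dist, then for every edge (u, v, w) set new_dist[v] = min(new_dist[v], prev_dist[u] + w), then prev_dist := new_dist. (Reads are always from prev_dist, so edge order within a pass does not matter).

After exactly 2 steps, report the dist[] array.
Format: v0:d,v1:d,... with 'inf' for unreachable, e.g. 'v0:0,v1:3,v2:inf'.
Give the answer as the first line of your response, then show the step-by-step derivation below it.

v0:inf,v1:9,v2:0,v3:23,v4:inf

step 1: dist = v0:inf,v1:9,v2:0,v3:inf,v4:inf
step 2: dist = v0:inf,v1:9,v2:0,v3:23,v4:inf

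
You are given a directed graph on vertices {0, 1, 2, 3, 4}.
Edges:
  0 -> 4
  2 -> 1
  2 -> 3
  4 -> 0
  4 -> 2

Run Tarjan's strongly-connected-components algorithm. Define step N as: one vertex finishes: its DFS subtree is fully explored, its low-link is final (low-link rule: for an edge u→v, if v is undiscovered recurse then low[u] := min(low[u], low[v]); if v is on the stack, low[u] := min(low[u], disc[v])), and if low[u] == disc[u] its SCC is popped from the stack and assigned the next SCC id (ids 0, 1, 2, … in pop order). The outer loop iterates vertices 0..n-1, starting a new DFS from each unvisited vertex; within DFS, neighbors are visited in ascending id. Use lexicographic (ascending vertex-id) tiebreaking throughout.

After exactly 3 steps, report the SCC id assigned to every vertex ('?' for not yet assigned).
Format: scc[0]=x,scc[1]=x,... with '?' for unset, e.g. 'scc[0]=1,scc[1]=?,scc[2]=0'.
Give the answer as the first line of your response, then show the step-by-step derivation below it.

scc[0]=?,scc[1]=0,scc[2]=2,scc[3]=1,scc[4]=?

step 1: low=(low[0]=0,low[1]=3,low[2]=2,low[3]=?,low[4]=0); scc=(scc[0]=?,scc[1]=0,scc[2]=?,scc[3]=?,scc[4]=?)
step 2: low=(low[0]=0,low[1]=3,low[2]=2,low[3]=4,low[4]=0); scc=(scc[0]=?,scc[1]=0,scc[2]=?,scc[3]=1,scc[4]=?)
step 3: low=(low[0]=0,low[1]=3,low[2]=2,low[3]=4,low[4]=0); scc=(scc[0]=?,scc[1]=0,scc[2]=2,scc[3]=1,scc[4]=?)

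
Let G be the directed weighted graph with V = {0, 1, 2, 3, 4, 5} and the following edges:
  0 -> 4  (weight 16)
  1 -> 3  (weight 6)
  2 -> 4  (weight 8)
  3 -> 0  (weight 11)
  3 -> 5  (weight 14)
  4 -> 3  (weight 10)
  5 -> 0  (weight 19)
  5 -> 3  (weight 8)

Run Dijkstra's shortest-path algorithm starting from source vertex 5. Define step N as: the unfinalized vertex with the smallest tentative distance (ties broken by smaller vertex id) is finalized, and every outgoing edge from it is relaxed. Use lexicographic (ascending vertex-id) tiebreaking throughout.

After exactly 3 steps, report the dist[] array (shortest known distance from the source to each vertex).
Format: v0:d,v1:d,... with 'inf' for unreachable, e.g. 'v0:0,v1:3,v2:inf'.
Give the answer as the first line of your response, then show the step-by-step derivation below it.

v0:19,v1:inf,v2:inf,v3:8,v4:35,v5:0

step 1: dist = v0:19,v1:inf,v2:inf,v3:8,v4:inf,v5:0
step 2: dist = v0:19,v1:inf,v2:inf,v3:8,v4:inf,v5:0
step 3: dist = v0:19,v1:inf,v2:inf,v3:8,v4:35,v5:0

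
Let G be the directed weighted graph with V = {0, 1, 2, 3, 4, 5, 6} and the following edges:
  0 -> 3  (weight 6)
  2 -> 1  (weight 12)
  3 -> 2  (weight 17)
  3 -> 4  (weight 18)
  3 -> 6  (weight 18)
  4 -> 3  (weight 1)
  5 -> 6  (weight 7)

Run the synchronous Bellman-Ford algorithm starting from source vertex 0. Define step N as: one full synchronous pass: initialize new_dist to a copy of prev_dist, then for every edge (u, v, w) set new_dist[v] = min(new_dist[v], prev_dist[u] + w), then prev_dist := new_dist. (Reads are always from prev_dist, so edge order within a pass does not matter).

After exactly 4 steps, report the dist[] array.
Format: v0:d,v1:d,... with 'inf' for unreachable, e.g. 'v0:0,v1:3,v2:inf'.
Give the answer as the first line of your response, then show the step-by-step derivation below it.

v0:0,v1:35,v2:23,v3:6,v4:24,v5:inf,v6:24

step 1: dist = v0:0,v1:inf,v2:inf,v3:6,v4:inf,v5:inf,v6:inf
step 2: dist = v0:0,v1:inf,v2:23,v3:6,v4:24,v5:inf,v6:24
step 3: dist = v0:0,v1:35,v2:23,v3:6,v4:24,v5:inf,v6:24
step 4: dist = v0:0,v1:35,v2:23,v3:6,v4:24,v5:inf,v6:24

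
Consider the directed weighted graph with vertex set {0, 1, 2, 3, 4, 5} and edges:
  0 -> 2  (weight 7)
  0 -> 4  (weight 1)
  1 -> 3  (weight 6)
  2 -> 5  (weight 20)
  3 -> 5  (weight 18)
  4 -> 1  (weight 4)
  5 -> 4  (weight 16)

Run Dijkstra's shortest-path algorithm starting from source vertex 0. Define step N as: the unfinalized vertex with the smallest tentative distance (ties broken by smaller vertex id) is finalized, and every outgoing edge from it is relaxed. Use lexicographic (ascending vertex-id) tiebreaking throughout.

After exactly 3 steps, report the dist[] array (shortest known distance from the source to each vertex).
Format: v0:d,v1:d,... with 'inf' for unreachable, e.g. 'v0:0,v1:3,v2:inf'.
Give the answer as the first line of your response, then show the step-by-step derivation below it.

v0:0,v1:5,v2:7,v3:11,v4:1,v5:inf

step 1: dist = v0:0,v1:inf,v2:7,v3:inf,v4:1,v5:inf
step 2: dist = v0:0,v1:5,v2:7,v3:inf,v4:1,v5:inf
step 3: dist = v0:0,v1:5,v2:7,v3:11,v4:1,v5:inf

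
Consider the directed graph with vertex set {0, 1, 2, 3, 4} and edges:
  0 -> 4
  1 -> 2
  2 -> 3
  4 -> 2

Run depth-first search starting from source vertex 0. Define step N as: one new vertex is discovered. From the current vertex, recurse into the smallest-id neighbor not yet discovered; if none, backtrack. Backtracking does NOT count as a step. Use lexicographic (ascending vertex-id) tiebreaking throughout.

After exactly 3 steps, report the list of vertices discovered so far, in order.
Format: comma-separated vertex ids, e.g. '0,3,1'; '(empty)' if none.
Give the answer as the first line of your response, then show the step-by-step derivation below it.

0,4,2

step 1: discover 0; path=0; order=0
step 2: discover 4; path=0>4; order=0,4
step 3: discover 2; path=0>4>2; order=0,4,2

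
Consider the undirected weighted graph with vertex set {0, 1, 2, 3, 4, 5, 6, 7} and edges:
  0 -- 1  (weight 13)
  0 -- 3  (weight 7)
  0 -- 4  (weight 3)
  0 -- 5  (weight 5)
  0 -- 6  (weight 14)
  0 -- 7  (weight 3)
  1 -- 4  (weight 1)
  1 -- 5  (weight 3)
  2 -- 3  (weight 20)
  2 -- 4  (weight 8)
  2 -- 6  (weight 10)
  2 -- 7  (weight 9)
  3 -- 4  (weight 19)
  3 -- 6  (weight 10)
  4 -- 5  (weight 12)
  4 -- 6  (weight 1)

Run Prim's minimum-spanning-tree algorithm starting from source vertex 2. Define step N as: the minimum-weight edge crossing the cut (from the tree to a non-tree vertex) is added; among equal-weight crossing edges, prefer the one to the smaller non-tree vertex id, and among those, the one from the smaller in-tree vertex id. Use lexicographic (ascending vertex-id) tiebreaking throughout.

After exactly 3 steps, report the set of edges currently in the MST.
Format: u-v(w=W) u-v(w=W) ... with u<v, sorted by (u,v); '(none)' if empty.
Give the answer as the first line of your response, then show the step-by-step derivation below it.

1-4(w=1) 2-4(w=8) 4-6(w=1)

step 1: add edge 2-4 (w=8); MST = {2-4(w=8)}
step 2: add edge 1-4 (w=1); MST = {1-4(w=1) 2-4(w=8)}
step 3: add edge 4-6 (w=1); MST = {1-4(w=1) 2-4(w=8) 4-6(w=1)}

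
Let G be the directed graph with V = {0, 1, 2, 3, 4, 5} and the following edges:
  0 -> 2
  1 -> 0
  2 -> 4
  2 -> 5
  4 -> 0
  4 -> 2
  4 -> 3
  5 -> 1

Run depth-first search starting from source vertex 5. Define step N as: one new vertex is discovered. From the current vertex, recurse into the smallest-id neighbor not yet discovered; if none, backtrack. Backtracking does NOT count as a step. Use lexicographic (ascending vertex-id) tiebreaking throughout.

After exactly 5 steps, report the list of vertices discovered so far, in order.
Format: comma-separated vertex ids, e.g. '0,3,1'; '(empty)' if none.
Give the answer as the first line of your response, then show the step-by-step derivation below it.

5,1,0,2,4

step 1: discover 5; path=5; order=5
step 2: discover 1; path=5>1; order=5,1
step 3: discover 0; path=5>1>0; order=5,1,0
step 4: discover 2; path=5>1>0>2; order=5,1,0,2
step 5: discover 4; path=5>1>0>2>4; order=5,1,0,2,4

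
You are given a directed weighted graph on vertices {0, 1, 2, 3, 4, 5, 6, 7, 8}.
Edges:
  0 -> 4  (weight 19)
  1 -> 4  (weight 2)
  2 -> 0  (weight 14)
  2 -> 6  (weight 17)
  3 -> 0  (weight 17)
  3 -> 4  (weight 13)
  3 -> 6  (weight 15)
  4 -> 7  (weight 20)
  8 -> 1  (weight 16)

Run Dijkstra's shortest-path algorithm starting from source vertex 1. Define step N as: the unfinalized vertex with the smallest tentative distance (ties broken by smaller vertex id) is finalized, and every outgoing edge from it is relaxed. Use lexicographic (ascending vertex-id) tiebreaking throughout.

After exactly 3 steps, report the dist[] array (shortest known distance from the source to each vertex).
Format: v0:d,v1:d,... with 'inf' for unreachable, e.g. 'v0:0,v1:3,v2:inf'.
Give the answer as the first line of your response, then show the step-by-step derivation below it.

v0:inf,v1:0,v2:inf,v3:inf,v4:2,v5:inf,v6:inf,v7:22,v8:inf

step 1: dist = v0:inf,v1:0,v2:inf,v3:inf,v4:2,v5:inf,v6:inf,v7:inf,v8:inf
step 2: dist = v0:inf,v1:0,v2:inf,v3:inf,v4:2,v5:inf,v6:inf,v7:22,v8:inf
step 3: dist = v0:inf,v1:0,v2:inf,v3:inf,v4:2,v5:inf,v6:inf,v7:22,v8:inf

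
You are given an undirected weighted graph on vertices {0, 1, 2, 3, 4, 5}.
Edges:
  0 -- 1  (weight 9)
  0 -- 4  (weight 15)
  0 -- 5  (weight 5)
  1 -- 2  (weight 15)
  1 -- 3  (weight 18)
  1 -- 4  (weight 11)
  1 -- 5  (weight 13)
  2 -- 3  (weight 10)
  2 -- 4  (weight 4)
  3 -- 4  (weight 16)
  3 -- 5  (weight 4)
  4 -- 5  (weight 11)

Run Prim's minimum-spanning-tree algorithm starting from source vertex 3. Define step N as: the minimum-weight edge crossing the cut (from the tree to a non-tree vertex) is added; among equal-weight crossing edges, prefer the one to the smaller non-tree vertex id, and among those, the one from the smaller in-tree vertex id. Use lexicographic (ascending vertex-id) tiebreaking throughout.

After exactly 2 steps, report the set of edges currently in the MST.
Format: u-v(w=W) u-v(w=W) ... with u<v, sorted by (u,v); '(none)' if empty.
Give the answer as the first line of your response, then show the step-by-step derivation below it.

0-5(w=5) 3-5(w=4)

step 1: add edge 3-5 (w=4); MST = {3-5(w=4)}
step 2: add edge 0-5 (w=5); MST = {0-5(w=5) 3-5(w=4)}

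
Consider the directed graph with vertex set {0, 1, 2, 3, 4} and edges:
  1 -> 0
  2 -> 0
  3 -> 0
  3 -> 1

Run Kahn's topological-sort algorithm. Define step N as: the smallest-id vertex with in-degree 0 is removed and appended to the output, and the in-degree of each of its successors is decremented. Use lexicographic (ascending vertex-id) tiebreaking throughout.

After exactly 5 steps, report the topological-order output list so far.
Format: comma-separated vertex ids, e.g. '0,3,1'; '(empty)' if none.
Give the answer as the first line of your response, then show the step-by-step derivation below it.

2,3,1,0,4

step 1: output 2; order=[2]; indeg=(2,1,0,0,0)
step 2: output 3; order=[2,3]; indeg=(1,0,0,0,0)
step 3: output 1; order=[2,3,1]; indeg=(0,0,0,0,0)
step 4: output 0; order=[2,3,1,0]; indeg=(0,0,0,0,0)
step 5: output 4; order=[2,3,1,0,4]; indeg=(0,0,0,0,0)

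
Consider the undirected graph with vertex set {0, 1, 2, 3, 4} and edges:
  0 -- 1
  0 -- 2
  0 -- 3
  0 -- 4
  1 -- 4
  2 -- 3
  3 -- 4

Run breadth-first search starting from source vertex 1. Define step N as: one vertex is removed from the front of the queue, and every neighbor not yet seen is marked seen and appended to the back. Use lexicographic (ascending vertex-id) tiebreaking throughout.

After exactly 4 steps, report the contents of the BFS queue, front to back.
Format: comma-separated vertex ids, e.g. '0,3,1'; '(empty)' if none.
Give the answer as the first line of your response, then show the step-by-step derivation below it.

3

step 1: dequeue 1; queue=[0,4]; order=1
step 2: dequeue 0; queue=[4,2,3]; order=1,0
step 3: dequeue 4; queue=[2,3]; order=1,0,4
step 4: dequeue 2; queue=[3]; order=1,0,4,2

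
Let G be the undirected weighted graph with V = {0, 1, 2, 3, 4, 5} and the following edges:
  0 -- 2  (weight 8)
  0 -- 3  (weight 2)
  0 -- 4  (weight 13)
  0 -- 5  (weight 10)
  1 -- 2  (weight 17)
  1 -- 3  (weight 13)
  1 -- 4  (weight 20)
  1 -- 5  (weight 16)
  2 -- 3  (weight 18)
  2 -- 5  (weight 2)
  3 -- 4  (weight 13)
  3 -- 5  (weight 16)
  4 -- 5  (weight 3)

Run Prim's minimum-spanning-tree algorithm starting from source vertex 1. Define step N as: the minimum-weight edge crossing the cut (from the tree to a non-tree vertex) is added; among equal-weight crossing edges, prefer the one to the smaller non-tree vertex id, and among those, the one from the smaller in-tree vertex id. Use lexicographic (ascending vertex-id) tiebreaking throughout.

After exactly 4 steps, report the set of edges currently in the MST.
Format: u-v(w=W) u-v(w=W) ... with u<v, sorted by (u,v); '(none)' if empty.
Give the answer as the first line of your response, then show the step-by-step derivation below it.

0-2(w=8) 0-3(w=2) 1-3(w=13) 2-5(w=2)

step 1: add edge 1-3 (w=13); MST = {1-3(w=13)}
step 2: add edge 0-3 (w=2); MST = {0-3(w=2) 1-3(w=13)}
step 3: add edge 0-2 (w=8); MST = {0-2(w=8) 0-3(w=2) 1-3(w=13)}
step 4: add edge 2-5 (w=2); MST = {0-2(w=8) 0-3(w=2) 1-3(w=13) 2-5(w=2)}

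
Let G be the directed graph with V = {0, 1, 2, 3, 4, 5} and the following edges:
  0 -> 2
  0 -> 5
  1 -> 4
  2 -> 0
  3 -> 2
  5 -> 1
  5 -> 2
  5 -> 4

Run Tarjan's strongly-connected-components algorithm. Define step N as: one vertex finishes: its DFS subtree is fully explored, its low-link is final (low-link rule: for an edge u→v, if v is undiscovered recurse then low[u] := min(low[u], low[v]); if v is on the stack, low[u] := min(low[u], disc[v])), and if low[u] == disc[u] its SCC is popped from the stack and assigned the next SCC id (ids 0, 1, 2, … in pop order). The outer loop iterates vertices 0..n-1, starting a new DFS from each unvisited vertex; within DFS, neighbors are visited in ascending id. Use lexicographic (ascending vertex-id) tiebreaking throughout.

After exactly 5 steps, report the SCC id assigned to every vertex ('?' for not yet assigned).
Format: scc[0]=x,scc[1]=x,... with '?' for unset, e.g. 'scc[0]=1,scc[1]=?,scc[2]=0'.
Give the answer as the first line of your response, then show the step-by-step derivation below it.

scc[0]=2,scc[1]=1,scc[2]=2,scc[3]=?,scc[4]=0,scc[5]=2

step 1: low=(low[0]=0,low[1]=?,low[2]=0,low[3]=?,low[4]=?,low[5]=?); scc=(scc[0]=?,scc[1]=?,scc[2]=?,scc[3]=?,scc[4]=?,scc[5]=?)
step 2: low=(low[0]=0,low[1]=3,low[2]=0,low[3]=?,low[4]=4,low[5]=2); scc=(scc[0]=?,scc[1]=?,scc[2]=?,scc[3]=?,scc[4]=0,scc[5]=?)
step 3: low=(low[0]=0,low[1]=3,low[2]=0,low[3]=?,low[4]=4,low[5]=2); scc=(scc[0]=?,scc[1]=1,scc[2]=?,scc[3]=?,scc[4]=0,scc[5]=?)
step 4: low=(low[0]=0,low[1]=3,low[2]=0,low[3]=?,low[4]=4,low[5]=1); scc=(scc[0]=?,scc[1]=1,scc[2]=?,scc[3]=?,scc[4]=0,scc[5]=?)
step 5: low=(low[0]=0,low[1]=3,low[2]=0,low[3]=?,low[4]=4,low[5]=1); scc=(scc[0]=2,scc[1]=1,scc[2]=2,scc[3]=?,scc[4]=0,scc[5]=2)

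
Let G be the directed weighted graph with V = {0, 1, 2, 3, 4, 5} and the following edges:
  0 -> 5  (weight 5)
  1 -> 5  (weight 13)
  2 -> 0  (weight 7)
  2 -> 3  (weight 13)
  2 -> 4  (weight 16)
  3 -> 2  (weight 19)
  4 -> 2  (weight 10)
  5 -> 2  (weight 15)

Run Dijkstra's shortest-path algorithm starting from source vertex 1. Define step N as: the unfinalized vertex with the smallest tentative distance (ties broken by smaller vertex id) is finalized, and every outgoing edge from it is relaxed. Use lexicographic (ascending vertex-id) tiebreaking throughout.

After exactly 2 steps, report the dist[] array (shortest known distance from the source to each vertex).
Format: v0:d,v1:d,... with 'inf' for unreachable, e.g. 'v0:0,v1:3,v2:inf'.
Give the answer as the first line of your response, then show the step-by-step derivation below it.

v0:inf,v1:0,v2:28,v3:inf,v4:inf,v5:13

step 1: dist = v0:inf,v1:0,v2:inf,v3:inf,v4:inf,v5:13
step 2: dist = v0:inf,v1:0,v2:28,v3:inf,v4:inf,v5:13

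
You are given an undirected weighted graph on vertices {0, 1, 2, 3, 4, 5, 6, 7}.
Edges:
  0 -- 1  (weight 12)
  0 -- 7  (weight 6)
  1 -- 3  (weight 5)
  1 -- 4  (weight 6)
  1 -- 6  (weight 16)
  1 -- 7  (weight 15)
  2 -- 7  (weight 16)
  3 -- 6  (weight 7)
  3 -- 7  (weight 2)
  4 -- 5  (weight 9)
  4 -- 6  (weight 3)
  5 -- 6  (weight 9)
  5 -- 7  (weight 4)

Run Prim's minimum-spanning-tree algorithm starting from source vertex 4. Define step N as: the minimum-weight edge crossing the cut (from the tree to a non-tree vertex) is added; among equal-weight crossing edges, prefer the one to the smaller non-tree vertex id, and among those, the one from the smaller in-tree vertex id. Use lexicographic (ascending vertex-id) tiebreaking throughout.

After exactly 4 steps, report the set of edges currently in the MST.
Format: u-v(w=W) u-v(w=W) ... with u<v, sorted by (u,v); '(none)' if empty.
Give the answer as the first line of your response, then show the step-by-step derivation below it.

1-3(w=5) 1-4(w=6) 3-7(w=2) 4-6(w=3)

step 1: add edge 4-6 (w=3); MST = {4-6(w=3)}
step 2: add edge 1-4 (w=6); MST = {1-4(w=6) 4-6(w=3)}
step 3: add edge 1-3 (w=5); MST = {1-3(w=5) 1-4(w=6) 4-6(w=3)}
step 4: add edge 3-7 (w=2); MST = {1-3(w=5) 1-4(w=6) 3-7(w=2) 4-6(w=3)}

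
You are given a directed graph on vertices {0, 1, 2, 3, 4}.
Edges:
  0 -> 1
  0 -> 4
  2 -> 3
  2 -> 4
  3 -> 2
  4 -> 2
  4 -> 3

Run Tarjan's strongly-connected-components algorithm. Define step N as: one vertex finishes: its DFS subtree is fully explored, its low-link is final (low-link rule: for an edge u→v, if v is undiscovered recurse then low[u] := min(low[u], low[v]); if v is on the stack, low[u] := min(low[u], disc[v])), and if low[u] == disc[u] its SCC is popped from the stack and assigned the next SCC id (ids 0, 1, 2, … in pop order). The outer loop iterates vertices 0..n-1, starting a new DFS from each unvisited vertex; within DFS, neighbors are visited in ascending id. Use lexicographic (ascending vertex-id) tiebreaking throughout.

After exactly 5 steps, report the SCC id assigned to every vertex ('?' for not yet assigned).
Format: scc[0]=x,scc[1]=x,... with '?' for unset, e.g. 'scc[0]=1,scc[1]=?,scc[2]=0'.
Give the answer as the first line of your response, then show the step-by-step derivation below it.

scc[0]=2,scc[1]=0,scc[2]=1,scc[3]=1,scc[4]=1

step 1: low=(low[0]=0,low[1]=1,low[2]=?,low[3]=?,low[4]=?); scc=(scc[0]=?,scc[1]=0,scc[2]=?,scc[3]=?,scc[4]=?)
step 2: low=(low[0]=0,low[1]=1,low[2]=3,low[3]=3,low[4]=2); scc=(scc[0]=?,scc[1]=0,scc[2]=?,scc[3]=?,scc[4]=?)
step 3: low=(low[0]=0,low[1]=1,low[2]=2,low[3]=3,low[4]=2); scc=(scc[0]=?,scc[1]=0,scc[2]=?,scc[3]=?,scc[4]=?)
step 4: low=(low[0]=0,low[1]=1,low[2]=2,low[3]=3,low[4]=2); scc=(scc[0]=?,scc[1]=0,scc[2]=1,scc[3]=1,scc[4]=1)
step 5: low=(low[0]=0,low[1]=1,low[2]=2,low[3]=3,low[4]=2); scc=(scc[0]=2,scc[1]=0,scc[2]=1,scc[3]=1,scc[4]=1)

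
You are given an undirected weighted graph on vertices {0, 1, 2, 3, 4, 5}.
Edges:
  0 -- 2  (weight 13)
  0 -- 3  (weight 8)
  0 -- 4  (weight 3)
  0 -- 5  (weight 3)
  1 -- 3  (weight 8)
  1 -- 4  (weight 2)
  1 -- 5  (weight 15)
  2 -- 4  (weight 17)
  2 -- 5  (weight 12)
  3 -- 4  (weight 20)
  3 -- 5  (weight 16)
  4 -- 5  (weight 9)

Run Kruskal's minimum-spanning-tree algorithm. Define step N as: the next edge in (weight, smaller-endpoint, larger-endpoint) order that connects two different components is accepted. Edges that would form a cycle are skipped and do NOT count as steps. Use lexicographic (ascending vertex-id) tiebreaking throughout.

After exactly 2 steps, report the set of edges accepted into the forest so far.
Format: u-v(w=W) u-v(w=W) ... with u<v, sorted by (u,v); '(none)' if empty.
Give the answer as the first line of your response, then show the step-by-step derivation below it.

0-4(w=3) 1-4(w=2)

step 1: add edge 1-4 (w=2); MST = {1-4(w=2)}
step 2: add edge 0-4 (w=3); MST = {0-4(w=3) 1-4(w=2)}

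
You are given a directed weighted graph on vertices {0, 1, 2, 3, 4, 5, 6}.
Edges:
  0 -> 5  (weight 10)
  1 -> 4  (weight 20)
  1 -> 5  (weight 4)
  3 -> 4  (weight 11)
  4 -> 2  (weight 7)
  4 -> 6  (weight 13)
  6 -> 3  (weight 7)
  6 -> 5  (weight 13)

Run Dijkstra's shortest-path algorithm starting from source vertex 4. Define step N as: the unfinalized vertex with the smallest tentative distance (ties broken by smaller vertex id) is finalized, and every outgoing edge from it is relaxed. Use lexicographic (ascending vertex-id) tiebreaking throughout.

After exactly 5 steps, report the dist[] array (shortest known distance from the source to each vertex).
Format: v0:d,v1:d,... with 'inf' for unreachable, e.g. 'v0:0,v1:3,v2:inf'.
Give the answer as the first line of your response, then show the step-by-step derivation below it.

v0:inf,v1:inf,v2:7,v3:20,v4:0,v5:26,v6:13

step 1: dist = v0:inf,v1:inf,v2:7,v3:inf,v4:0,v5:inf,v6:13
step 2: dist = v0:inf,v1:inf,v2:7,v3:inf,v4:0,v5:inf,v6:13
step 3: dist = v0:inf,v1:inf,v2:7,v3:20,v4:0,v5:26,v6:13
step 4: dist = v0:inf,v1:inf,v2:7,v3:20,v4:0,v5:26,v6:13
step 5: dist = v0:inf,v1:inf,v2:7,v3:20,v4:0,v5:26,v6:13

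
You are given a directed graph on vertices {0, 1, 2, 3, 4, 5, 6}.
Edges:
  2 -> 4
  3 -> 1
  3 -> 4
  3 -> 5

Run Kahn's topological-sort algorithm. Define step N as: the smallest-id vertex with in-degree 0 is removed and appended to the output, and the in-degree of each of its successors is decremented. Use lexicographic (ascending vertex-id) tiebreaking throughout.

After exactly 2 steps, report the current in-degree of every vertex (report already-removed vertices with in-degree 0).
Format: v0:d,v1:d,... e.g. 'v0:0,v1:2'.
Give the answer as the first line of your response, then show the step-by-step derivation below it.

v0:0,v1:1,v2:0,v3:0,v4:1,v5:1,v6:0

step 1: output 0; order=[0]; indeg=(0,1,0,0,2,1,0)
step 2: output 2; order=[0,2]; indeg=(0,1,0,0,1,1,0)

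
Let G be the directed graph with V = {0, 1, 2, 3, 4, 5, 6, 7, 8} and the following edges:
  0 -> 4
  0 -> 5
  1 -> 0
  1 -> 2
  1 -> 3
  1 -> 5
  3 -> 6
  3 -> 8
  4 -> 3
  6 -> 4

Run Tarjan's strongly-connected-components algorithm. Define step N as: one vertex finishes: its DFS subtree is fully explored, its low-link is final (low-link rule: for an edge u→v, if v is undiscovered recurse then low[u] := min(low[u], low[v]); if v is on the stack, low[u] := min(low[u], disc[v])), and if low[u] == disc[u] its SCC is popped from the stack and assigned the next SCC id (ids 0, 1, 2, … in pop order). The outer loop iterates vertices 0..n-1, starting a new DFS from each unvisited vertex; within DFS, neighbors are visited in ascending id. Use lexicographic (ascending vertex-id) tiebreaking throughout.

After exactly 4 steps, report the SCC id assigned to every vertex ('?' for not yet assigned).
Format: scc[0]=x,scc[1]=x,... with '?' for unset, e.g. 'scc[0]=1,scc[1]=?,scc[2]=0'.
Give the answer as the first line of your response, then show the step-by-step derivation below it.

scc[0]=?,scc[1]=?,scc[2]=?,scc[3]=1,scc[4]=1,scc[5]=?,scc[6]=1,scc[7]=?,scc[8]=0

step 1: low=(low[0]=0,low[1]=?,low[2]=?,low[3]=2,low[4]=1,low[5]=?,low[6]=1,low[7]=?,low[8]=?); scc=(scc[0]=?,scc[1]=?,scc[2]=?,scc[3]=?,scc[4]=?,scc[5]=?,scc[6]=?,scc[7]=?,scc[8]=?)
step 2: low=(low[0]=0,low[1]=?,low[2]=?,low[3]=1,low[4]=1,low[5]=?,low[6]=1,low[7]=?,low[8]=4); scc=(scc[0]=?,scc[1]=?,scc[2]=?,scc[3]=?,scc[4]=?,scc[5]=?,scc[6]=?,scc[7]=?,scc[8]=0)
step 3: low=(low[0]=0,low[1]=?,low[2]=?,low[3]=1,low[4]=1,low[5]=?,low[6]=1,low[7]=?,low[8]=4); scc=(scc[0]=?,scc[1]=?,scc[2]=?,scc[3]=?,scc[4]=?,scc[5]=?,scc[6]=?,scc[7]=?,scc[8]=0)
step 4: low=(low[0]=0,low[1]=?,low[2]=?,low[3]=1,low[4]=1,low[5]=?,low[6]=1,low[7]=?,low[8]=4); scc=(scc[0]=?,scc[1]=?,scc[2]=?,scc[3]=1,scc[4]=1,scc[5]=?,scc[6]=1,scc[7]=?,scc[8]=0)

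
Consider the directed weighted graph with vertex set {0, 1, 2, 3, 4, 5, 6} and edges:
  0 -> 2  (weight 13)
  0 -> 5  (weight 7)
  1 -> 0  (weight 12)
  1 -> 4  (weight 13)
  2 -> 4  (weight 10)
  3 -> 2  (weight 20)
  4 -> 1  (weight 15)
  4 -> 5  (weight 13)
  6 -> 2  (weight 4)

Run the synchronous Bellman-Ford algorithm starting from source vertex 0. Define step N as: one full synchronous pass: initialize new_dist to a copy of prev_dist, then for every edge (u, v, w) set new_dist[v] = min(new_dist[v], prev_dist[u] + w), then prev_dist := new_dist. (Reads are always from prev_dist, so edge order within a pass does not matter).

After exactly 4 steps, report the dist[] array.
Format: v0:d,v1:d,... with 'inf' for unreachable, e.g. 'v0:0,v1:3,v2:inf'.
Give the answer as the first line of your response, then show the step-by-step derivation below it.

v0:0,v1:38,v2:13,v3:inf,v4:23,v5:7,v6:inf

step 1: dist = v0:0,v1:inf,v2:13,v3:inf,v4:inf,v5:7,v6:inf
step 2: dist = v0:0,v1:inf,v2:13,v3:inf,v4:23,v5:7,v6:inf
step 3: dist = v0:0,v1:38,v2:13,v3:inf,v4:23,v5:7,v6:inf
step 4: dist = v0:0,v1:38,v2:13,v3:inf,v4:23,v5:7,v6:inf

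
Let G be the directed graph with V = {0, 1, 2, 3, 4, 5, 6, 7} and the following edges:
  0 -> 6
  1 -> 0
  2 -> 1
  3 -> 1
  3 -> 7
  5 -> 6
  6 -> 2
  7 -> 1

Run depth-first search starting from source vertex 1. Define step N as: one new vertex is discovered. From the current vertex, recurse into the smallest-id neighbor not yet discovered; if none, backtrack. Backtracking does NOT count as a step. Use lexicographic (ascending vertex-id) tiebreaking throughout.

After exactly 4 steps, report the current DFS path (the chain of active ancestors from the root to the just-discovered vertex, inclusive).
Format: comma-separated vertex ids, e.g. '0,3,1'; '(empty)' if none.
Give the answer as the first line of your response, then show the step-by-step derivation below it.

1,0,6,2

step 1: discover 1; path=1; order=1
step 2: discover 0; path=1>0; order=1,0
step 3: discover 6; path=1>0>6; order=1,0,6
step 4: discover 2; path=1>0>6>2; order=1,0,6,2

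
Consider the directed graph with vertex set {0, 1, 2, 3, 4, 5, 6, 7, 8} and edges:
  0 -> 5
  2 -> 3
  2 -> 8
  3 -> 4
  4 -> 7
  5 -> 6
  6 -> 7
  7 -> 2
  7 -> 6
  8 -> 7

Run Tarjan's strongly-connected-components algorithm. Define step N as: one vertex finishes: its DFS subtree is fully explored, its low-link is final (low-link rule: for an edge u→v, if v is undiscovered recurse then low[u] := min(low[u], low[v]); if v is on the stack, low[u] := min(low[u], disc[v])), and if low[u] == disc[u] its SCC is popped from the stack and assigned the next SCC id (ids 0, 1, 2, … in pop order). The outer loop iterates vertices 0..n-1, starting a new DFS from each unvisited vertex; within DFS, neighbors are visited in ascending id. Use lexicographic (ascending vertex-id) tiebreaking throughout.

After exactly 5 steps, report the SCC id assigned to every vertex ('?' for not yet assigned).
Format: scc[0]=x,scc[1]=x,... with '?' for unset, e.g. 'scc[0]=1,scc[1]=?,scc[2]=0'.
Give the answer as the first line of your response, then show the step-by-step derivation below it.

scc[0]=?,scc[1]=?,scc[2]=?,scc[3]=?,scc[4]=?,scc[5]=?,scc[6]=?,scc[7]=?,scc[8]=?

step 1: low=(low[0]=0,low[1]=?,low[2]=4,low[3]=5,low[4]=3,low[5]=1,low[6]=2,low[7]=3,low[8]=?); scc=(scc[0]=?,scc[1]=?,scc[2]=?,scc[3]=?,scc[4]=?,scc[5]=?,scc[6]=?,scc[7]=?,scc[8]=?)
step 2: low=(low[0]=0,low[1]=?,low[2]=4,low[3]=3,low[4]=3,low[5]=1,low[6]=2,low[7]=3,low[8]=?); scc=(scc[0]=?,scc[1]=?,scc[2]=?,scc[3]=?,scc[4]=?,scc[5]=?,scc[6]=?,scc[7]=?,scc[8]=?)
step 3: low=(low[0]=0,low[1]=?,low[2]=3,low[3]=3,low[4]=3,low[5]=1,low[6]=2,low[7]=3,low[8]=3); scc=(scc[0]=?,scc[1]=?,scc[2]=?,scc[3]=?,scc[4]=?,scc[5]=?,scc[6]=?,scc[7]=?,scc[8]=?)
step 4: low=(low[0]=0,low[1]=?,low[2]=3,low[3]=3,low[4]=3,low[5]=1,low[6]=2,low[7]=3,low[8]=3); scc=(scc[0]=?,scc[1]=?,scc[2]=?,scc[3]=?,scc[4]=?,scc[5]=?,scc[6]=?,scc[7]=?,scc[8]=?)
step 5: low=(low[0]=0,low[1]=?,low[2]=3,low[3]=3,low[4]=3,low[5]=1,low[6]=2,low[7]=2,low[8]=3); scc=(scc[0]=?,scc[1]=?,scc[2]=?,scc[3]=?,scc[4]=?,scc[5]=?,scc[6]=?,scc[7]=?,scc[8]=?)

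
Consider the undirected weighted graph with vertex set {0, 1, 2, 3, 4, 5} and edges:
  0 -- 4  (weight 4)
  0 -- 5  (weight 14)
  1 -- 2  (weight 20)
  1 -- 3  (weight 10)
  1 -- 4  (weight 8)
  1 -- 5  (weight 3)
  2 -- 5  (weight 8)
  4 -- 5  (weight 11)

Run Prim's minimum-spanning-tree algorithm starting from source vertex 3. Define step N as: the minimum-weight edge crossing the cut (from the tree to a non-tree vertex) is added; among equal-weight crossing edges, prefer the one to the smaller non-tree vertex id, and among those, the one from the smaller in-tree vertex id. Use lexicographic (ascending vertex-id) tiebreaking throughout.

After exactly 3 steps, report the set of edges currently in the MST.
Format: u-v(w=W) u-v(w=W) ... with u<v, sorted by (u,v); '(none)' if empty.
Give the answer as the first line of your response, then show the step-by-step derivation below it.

1-3(w=10) 1-5(w=3) 2-5(w=8)

step 1: add edge 1-3 (w=10); MST = {1-3(w=10)}
step 2: add edge 1-5 (w=3); MST = {1-3(w=10) 1-5(w=3)}
step 3: add edge 2-5 (w=8); MST = {1-3(w=10) 1-5(w=3) 2-5(w=8)}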